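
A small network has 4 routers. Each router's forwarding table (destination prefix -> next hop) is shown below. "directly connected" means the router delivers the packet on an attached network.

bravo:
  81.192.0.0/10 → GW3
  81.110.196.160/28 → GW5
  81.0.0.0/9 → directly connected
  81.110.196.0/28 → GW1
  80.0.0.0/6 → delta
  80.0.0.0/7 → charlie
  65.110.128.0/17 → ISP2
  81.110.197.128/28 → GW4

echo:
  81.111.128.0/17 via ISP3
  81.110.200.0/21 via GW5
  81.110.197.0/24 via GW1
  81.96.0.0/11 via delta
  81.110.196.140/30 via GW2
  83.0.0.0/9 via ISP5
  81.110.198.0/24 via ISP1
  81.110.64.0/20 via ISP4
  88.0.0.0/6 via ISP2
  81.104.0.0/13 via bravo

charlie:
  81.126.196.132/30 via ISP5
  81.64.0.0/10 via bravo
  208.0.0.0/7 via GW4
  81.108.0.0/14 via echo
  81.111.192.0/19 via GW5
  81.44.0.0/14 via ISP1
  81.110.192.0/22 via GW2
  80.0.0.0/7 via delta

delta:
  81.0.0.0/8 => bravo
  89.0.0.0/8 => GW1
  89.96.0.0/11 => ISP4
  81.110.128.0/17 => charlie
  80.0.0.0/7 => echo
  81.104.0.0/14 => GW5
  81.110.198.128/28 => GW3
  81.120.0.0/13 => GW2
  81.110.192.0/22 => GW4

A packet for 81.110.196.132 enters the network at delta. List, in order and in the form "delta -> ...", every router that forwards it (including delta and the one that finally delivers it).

At delta: longest match for 81.110.196.132 is 81.110.128.0/17 -> charlie
At charlie: longest match for 81.110.196.132 is 81.108.0.0/14 -> echo
At echo: longest match for 81.110.196.132 is 81.104.0.0/13 -> bravo
At bravo: longest match for 81.110.196.132 is 81.0.0.0/9 -> directly connected

delta -> charlie -> echo -> bravo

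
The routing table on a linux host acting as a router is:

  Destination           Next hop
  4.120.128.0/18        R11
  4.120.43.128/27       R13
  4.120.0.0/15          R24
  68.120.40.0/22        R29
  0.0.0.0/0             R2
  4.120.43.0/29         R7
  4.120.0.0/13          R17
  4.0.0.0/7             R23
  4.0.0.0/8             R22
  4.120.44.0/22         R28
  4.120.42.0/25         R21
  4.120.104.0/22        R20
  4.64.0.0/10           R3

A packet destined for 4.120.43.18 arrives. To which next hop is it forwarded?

Routes whose prefix contains 4.120.43.18:
  0.0.0.0/0 (default, matches everything) -> R2
  4.0.0.0/7 (4.0.0.0 - 5.255.255.255) -> R23
  4.0.0.0/8 (4.0.0.0 - 4.255.255.255) -> R22
  4.64.0.0/10 (4.64.0.0 - 4.127.255.255) -> R3
  4.120.0.0/13 (4.120.0.0 - 4.127.255.255) -> R17
  4.120.0.0/15 (4.120.0.0 - 4.121.255.255) -> R24
More-specific entries that do NOT match:
  4.120.43.0/29 (4.120.43.0 - 4.120.43.7) does not contain 4.120.43.18
  4.120.43.128/27 (4.120.43.128 - 4.120.43.159) does not contain 4.120.43.18
  4.120.42.0/25 (4.120.42.0 - 4.120.42.127) does not contain 4.120.43.18
  68.120.40.0/22 (68.120.40.0 - 68.120.43.255) does not contain 4.120.43.18
  4.120.44.0/22 (4.120.44.0 - 4.120.47.255) does not contain 4.120.43.18
  4.120.104.0/22 (4.120.104.0 - 4.120.107.255) does not contain 4.120.43.18
  4.120.128.0/18 (4.120.128.0 - 4.120.191.255) does not contain 4.120.43.18
Longest matching prefix is /15 -> next hop R24.

R24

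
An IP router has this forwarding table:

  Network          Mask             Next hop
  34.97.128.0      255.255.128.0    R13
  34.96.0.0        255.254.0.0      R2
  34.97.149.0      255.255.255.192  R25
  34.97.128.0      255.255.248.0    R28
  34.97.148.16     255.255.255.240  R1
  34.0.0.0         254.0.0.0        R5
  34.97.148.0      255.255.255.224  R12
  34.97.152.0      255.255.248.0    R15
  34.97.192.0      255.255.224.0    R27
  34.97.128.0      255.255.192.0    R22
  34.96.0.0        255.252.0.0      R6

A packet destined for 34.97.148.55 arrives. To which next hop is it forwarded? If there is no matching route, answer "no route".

R22

Routes whose prefix contains 34.97.148.55:
  34.0.0.0/7 (34.0.0.0 - 35.255.255.255) -> R5
  34.96.0.0/14 (34.96.0.0 - 34.99.255.255) -> R6
  34.96.0.0/15 (34.96.0.0 - 34.97.255.255) -> R2
  34.97.128.0/17 (34.97.128.0 - 34.97.255.255) -> R13
  34.97.128.0/18 (34.97.128.0 - 34.97.191.255) -> R22
More-specific entries that do NOT match:
  34.97.148.16/28 (34.97.148.16 - 34.97.148.31) does not contain 34.97.148.55
  34.97.148.0/27 (34.97.148.0 - 34.97.148.31) does not contain 34.97.148.55
  34.97.149.0/26 (34.97.149.0 - 34.97.149.63) does not contain 34.97.148.55
  34.97.128.0/21 (34.97.128.0 - 34.97.135.255) does not contain 34.97.148.55
  34.97.152.0/21 (34.97.152.0 - 34.97.159.255) does not contain 34.97.148.55
  34.97.192.0/19 (34.97.192.0 - 34.97.223.255) does not contain 34.97.148.55
Longest matching prefix is /18 -> next hop R22.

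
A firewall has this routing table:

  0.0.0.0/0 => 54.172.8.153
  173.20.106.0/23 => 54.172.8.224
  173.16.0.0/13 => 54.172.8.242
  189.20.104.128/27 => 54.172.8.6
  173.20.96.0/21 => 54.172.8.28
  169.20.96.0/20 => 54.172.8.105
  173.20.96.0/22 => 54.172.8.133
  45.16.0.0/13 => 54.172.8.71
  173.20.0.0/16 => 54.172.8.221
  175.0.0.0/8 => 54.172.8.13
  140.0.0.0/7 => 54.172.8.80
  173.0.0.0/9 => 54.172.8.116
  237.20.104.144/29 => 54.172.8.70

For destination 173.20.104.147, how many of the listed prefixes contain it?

Prefixes containing 173.20.104.147:
  0.0.0.0/0 (default, matches everything)
  173.0.0.0/9 (173.0.0.0 - 173.127.255.255)
  173.16.0.0/13 (173.16.0.0 - 173.23.255.255)
  173.20.0.0/16 (173.20.0.0 - 173.20.255.255)
Total matching entries: 4.

4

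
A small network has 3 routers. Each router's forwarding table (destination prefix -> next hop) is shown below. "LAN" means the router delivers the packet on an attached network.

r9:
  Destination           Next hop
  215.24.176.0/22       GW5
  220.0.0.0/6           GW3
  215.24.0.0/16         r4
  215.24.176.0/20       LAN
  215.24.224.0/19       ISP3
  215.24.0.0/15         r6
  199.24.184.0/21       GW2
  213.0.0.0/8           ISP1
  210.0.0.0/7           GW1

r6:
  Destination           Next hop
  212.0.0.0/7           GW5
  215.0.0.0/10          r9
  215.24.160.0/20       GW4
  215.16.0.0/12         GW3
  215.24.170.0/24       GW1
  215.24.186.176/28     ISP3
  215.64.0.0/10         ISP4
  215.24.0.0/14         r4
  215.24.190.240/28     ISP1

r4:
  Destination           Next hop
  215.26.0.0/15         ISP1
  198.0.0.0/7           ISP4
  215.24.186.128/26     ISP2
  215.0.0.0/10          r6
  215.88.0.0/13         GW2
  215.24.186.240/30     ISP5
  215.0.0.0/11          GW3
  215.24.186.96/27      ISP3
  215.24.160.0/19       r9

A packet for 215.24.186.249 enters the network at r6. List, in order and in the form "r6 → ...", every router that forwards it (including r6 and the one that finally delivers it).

At r6: longest match for 215.24.186.249 is 215.24.0.0/14 -> r4
At r4: longest match for 215.24.186.249 is 215.24.160.0/19 -> r9
At r9: longest match for 215.24.186.249 is 215.24.176.0/20 -> LAN

r6 → r4 → r9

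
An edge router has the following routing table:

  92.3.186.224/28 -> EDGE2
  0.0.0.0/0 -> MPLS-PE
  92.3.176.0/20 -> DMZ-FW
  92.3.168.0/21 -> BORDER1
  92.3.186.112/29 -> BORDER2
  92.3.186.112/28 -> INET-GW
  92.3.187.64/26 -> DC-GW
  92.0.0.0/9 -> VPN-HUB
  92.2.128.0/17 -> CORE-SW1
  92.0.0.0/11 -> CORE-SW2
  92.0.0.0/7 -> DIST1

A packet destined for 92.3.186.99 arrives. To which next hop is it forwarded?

DMZ-FW

Routes whose prefix contains 92.3.186.99:
  0.0.0.0/0 (default, matches everything) -> MPLS-PE
  92.0.0.0/7 (92.0.0.0 - 93.255.255.255) -> DIST1
  92.0.0.0/9 (92.0.0.0 - 92.127.255.255) -> VPN-HUB
  92.0.0.0/11 (92.0.0.0 - 92.31.255.255) -> CORE-SW2
  92.3.176.0/20 (92.3.176.0 - 92.3.191.255) -> DMZ-FW
More-specific entries that do NOT match:
  92.3.186.112/29 (92.3.186.112 - 92.3.186.119) does not contain 92.3.186.99
  92.3.186.224/28 (92.3.186.224 - 92.3.186.239) does not contain 92.3.186.99
  92.3.186.112/28 (92.3.186.112 - 92.3.186.127) does not contain 92.3.186.99
  92.3.187.64/26 (92.3.187.64 - 92.3.187.127) does not contain 92.3.186.99
  92.3.168.0/21 (92.3.168.0 - 92.3.175.255) does not contain 92.3.186.99
Longest matching prefix is /20 -> next hop DMZ-FW.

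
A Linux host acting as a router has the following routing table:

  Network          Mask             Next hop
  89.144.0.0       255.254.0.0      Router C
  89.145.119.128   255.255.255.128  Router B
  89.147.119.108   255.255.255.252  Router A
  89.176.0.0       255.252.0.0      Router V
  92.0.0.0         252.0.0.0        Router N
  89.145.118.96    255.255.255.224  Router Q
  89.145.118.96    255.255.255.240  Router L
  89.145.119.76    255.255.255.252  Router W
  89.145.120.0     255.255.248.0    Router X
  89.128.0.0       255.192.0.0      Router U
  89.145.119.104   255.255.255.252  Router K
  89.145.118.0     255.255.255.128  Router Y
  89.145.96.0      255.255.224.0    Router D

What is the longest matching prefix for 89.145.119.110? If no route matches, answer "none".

89.145.96.0/19

Entries matching 89.145.119.110:
  89.128.0.0/10 (89.128.0.0 - 89.191.255.255)
  89.144.0.0/15 (89.144.0.0 - 89.145.255.255)
  89.145.96.0/19 (89.145.96.0 - 89.145.127.255)
Most specific is 89.145.96.0/19.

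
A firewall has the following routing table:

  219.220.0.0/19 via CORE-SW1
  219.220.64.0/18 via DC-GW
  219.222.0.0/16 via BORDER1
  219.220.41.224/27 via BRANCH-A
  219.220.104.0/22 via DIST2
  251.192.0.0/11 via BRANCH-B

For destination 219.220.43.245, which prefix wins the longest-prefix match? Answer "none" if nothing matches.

219.220.43.245 is outside every listed prefix and there is no default route.

none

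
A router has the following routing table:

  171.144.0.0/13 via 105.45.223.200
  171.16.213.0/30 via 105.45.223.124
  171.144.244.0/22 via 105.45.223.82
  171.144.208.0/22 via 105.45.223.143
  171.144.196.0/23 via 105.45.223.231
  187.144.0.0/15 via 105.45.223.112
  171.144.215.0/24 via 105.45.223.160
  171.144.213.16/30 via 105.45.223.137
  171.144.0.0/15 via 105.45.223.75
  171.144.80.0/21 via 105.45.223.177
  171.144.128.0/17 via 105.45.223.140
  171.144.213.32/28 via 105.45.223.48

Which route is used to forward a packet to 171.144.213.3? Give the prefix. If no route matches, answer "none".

Entries matching 171.144.213.3:
  171.144.0.0/13 (171.144.0.0 - 171.151.255.255)
  171.144.0.0/15 (171.144.0.0 - 171.145.255.255)
  171.144.128.0/17 (171.144.128.0 - 171.144.255.255)
Most specific is 171.144.128.0/17.

171.144.128.0/17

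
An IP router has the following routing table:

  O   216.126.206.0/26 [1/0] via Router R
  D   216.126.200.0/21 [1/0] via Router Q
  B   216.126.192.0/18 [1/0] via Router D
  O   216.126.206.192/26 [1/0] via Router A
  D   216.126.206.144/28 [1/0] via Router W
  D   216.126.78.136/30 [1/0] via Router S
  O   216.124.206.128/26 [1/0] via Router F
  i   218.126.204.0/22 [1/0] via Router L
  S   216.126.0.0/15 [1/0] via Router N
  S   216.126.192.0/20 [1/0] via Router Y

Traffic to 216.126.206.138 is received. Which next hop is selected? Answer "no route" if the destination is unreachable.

Router Q

Routes whose prefix contains 216.126.206.138:
  216.126.0.0/15 (216.126.0.0 - 216.127.255.255) -> Router N
  216.126.192.0/18 (216.126.192.0 - 216.126.255.255) -> Router D
  216.126.192.0/20 (216.126.192.0 - 216.126.207.255) -> Router Y
  216.126.200.0/21 (216.126.200.0 - 216.126.207.255) -> Router Q
More-specific entries that do NOT match:
  216.126.78.136/30 (216.126.78.136 - 216.126.78.139) does not contain 216.126.206.138
  216.126.206.144/28 (216.126.206.144 - 216.126.206.159) does not contain 216.126.206.138
  216.126.206.0/26 (216.126.206.0 - 216.126.206.63) does not contain 216.126.206.138
  216.126.206.192/26 (216.126.206.192 - 216.126.206.255) does not contain 216.126.206.138
  216.124.206.128/26 (216.124.206.128 - 216.124.206.191) does not contain 216.126.206.138
  218.126.204.0/22 (218.126.204.0 - 218.126.207.255) does not contain 216.126.206.138
Longest matching prefix is /21 -> next hop Router Q.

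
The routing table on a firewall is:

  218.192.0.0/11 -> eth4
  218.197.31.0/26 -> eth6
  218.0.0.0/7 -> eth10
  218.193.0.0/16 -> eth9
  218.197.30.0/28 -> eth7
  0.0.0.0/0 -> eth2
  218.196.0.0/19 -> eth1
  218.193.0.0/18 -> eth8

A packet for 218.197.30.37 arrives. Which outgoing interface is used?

Routes whose prefix contains 218.197.30.37:
  0.0.0.0/0 (default, matches everything) -> eth2
  218.0.0.0/7 (218.0.0.0 - 219.255.255.255) -> eth10
  218.192.0.0/11 (218.192.0.0 - 218.223.255.255) -> eth4
More-specific entries that do NOT match:
  218.197.30.0/28 (218.197.30.0 - 218.197.30.15) does not contain 218.197.30.37
  218.197.31.0/26 (218.197.31.0 - 218.197.31.63) does not contain 218.197.30.37
  218.196.0.0/19 (218.196.0.0 - 218.196.31.255) does not contain 218.197.30.37
  218.193.0.0/18 (218.193.0.0 - 218.193.63.255) does not contain 218.197.30.37
  218.193.0.0/16 (218.193.0.0 - 218.193.255.255) does not contain 218.197.30.37
Longest matching prefix is /11 -> interface eth4.

eth4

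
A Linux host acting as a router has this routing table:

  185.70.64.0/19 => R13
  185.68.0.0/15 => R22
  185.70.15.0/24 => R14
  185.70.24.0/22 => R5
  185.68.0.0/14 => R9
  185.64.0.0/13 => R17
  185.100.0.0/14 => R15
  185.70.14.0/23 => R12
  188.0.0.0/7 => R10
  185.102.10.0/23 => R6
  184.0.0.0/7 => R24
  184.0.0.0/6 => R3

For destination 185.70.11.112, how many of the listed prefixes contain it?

4

Prefixes containing 185.70.11.112:
  184.0.0.0/6 (184.0.0.0 - 187.255.255.255)
  184.0.0.0/7 (184.0.0.0 - 185.255.255.255)
  185.64.0.0/13 (185.64.0.0 - 185.71.255.255)
  185.68.0.0/14 (185.68.0.0 - 185.71.255.255)
Total matching entries: 4.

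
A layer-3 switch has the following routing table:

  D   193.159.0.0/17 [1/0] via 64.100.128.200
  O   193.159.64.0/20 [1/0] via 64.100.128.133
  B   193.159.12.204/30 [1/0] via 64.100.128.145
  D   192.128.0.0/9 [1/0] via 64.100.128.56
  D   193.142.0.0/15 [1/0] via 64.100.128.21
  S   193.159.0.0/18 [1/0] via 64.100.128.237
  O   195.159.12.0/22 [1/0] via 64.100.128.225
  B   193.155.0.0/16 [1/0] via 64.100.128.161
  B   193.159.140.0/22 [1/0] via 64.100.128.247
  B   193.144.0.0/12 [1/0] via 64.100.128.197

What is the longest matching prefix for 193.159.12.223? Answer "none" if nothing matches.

193.159.0.0/18

Entries matching 193.159.12.223:
  193.144.0.0/12 (193.144.0.0 - 193.159.255.255)
  193.159.0.0/17 (193.159.0.0 - 193.159.127.255)
  193.159.0.0/18 (193.159.0.0 - 193.159.63.255)
Most specific is 193.159.0.0/18.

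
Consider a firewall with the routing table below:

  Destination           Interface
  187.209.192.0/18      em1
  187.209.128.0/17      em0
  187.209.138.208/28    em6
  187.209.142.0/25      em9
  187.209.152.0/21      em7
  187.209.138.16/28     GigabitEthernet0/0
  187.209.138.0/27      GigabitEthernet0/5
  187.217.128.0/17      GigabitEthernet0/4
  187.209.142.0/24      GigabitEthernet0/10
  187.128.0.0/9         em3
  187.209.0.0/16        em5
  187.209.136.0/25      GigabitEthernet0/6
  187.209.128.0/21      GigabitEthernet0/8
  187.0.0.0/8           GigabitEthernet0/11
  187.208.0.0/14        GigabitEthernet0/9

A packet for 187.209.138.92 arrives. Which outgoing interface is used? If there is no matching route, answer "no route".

Routes whose prefix contains 187.209.138.92:
  187.0.0.0/8 (187.0.0.0 - 187.255.255.255) -> GigabitEthernet0/11
  187.128.0.0/9 (187.128.0.0 - 187.255.255.255) -> em3
  187.208.0.0/14 (187.208.0.0 - 187.211.255.255) -> GigabitEthernet0/9
  187.209.0.0/16 (187.209.0.0 - 187.209.255.255) -> em5
  187.209.128.0/17 (187.209.128.0 - 187.209.255.255) -> em0
More-specific entries that do NOT match:
  187.209.138.208/28 (187.209.138.208 - 187.209.138.223) does not contain 187.209.138.92
  187.209.138.16/28 (187.209.138.16 - 187.209.138.31) does not contain 187.209.138.92
  187.209.138.0/27 (187.209.138.0 - 187.209.138.31) does not contain 187.209.138.92
  187.209.142.0/25 (187.209.142.0 - 187.209.142.127) does not contain 187.209.138.92
  187.209.136.0/25 (187.209.136.0 - 187.209.136.127) does not contain 187.209.138.92
  187.209.142.0/24 (187.209.142.0 - 187.209.142.255) does not contain 187.209.138.92
  187.209.152.0/21 (187.209.152.0 - 187.209.159.255) does not contain 187.209.138.92
  187.209.128.0/21 (187.209.128.0 - 187.209.135.255) does not contain 187.209.138.92
  187.209.192.0/18 (187.209.192.0 - 187.209.255.255) does not contain 187.209.138.92
Longest matching prefix is /17 -> interface em0.

em0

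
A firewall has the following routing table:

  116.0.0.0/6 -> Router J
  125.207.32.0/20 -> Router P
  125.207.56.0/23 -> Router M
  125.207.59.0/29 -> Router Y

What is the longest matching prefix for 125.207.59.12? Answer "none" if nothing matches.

125.207.59.12 is outside every listed prefix and there is no default route.

none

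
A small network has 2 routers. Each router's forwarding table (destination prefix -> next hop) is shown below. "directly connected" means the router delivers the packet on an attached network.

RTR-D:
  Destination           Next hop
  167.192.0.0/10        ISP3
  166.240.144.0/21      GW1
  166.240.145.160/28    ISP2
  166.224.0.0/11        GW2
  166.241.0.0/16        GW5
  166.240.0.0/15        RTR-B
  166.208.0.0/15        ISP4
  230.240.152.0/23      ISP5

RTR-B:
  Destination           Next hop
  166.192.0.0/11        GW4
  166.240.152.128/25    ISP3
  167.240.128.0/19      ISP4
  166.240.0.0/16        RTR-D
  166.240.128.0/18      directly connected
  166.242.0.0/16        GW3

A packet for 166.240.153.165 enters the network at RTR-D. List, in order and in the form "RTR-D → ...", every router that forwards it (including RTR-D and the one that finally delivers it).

RTR-D → RTR-B

At RTR-D: longest match for 166.240.153.165 is 166.240.0.0/15 -> RTR-B
At RTR-B: longest match for 166.240.153.165 is 166.240.128.0/18 -> directly connected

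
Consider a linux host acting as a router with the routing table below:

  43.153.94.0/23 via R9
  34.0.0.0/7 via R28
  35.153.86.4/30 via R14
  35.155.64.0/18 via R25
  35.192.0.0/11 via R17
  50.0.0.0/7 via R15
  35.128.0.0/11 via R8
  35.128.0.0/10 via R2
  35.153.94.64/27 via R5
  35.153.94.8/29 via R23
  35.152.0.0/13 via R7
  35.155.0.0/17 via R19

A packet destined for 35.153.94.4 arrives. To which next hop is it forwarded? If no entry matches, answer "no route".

Routes whose prefix contains 35.153.94.4:
  34.0.0.0/7 (34.0.0.0 - 35.255.255.255) -> R28
  35.128.0.0/10 (35.128.0.0 - 35.191.255.255) -> R2
  35.128.0.0/11 (35.128.0.0 - 35.159.255.255) -> R8
  35.152.0.0/13 (35.152.0.0 - 35.159.255.255) -> R7
More-specific entries that do NOT match:
  35.153.86.4/30 (35.153.86.4 - 35.153.86.7) does not contain 35.153.94.4
  35.153.94.8/29 (35.153.94.8 - 35.153.94.15) does not contain 35.153.94.4
  35.153.94.64/27 (35.153.94.64 - 35.153.94.95) does not contain 35.153.94.4
  43.153.94.0/23 (43.153.94.0 - 43.153.95.255) does not contain 35.153.94.4
  35.155.64.0/18 (35.155.64.0 - 35.155.127.255) does not contain 35.153.94.4
  35.155.0.0/17 (35.155.0.0 - 35.155.127.255) does not contain 35.153.94.4
Longest matching prefix is /13 -> next hop R7.

R7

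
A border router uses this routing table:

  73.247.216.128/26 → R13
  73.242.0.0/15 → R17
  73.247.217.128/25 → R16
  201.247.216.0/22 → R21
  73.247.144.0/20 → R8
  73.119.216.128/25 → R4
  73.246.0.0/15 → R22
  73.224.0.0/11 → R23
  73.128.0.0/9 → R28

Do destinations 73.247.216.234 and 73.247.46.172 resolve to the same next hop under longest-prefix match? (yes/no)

yes

73.247.216.234: longest match 73.246.0.0/15 -> R22
73.247.46.172: longest match 73.246.0.0/15 -> R22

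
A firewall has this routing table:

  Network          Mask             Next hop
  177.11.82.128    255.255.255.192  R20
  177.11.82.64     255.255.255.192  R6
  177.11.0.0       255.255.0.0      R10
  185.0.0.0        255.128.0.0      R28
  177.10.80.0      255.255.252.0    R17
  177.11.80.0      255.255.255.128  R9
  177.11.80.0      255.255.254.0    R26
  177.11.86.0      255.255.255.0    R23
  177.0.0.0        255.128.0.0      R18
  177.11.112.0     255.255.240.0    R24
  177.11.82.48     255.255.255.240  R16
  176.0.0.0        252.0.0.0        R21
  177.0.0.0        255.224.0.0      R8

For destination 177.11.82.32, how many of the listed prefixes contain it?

4

Prefixes containing 177.11.82.32:
  176.0.0.0/6 (176.0.0.0 - 179.255.255.255)
  177.0.0.0/9 (177.0.0.0 - 177.127.255.255)
  177.0.0.0/11 (177.0.0.0 - 177.31.255.255)
  177.11.0.0/16 (177.11.0.0 - 177.11.255.255)
Total matching entries: 4.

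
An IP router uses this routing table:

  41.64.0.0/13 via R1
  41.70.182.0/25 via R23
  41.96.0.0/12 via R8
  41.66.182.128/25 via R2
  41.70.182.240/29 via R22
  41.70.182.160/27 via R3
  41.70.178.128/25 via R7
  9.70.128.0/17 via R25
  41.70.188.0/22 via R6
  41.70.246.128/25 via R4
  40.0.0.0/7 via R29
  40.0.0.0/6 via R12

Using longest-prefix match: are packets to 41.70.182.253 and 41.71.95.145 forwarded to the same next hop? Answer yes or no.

yes

41.70.182.253: longest match 41.64.0.0/13 -> R1
41.71.95.145: longest match 41.64.0.0/13 -> R1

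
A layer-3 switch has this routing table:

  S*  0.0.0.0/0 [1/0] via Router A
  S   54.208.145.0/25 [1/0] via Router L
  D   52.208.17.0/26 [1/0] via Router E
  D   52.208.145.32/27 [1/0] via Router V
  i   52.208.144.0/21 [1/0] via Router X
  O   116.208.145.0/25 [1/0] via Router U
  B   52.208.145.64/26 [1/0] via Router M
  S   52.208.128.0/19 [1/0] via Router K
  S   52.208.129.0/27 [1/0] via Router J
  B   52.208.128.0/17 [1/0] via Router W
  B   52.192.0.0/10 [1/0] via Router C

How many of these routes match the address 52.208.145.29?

Prefixes containing 52.208.145.29:
  0.0.0.0/0 (default, matches everything)
  52.192.0.0/10 (52.192.0.0 - 52.255.255.255)
  52.208.128.0/17 (52.208.128.0 - 52.208.255.255)
  52.208.128.0/19 (52.208.128.0 - 52.208.159.255)
  52.208.144.0/21 (52.208.144.0 - 52.208.151.255)
Total matching entries: 5.

5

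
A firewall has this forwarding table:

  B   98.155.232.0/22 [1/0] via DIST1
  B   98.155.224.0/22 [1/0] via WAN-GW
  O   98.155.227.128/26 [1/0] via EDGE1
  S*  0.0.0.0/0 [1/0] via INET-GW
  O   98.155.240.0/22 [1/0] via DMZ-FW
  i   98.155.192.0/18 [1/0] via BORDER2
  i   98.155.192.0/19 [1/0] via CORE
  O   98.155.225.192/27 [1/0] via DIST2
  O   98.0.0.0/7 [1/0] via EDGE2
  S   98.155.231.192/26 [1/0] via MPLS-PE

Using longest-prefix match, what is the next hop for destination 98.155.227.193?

Routes whose prefix contains 98.155.227.193:
  0.0.0.0/0 (default, matches everything) -> INET-GW
  98.0.0.0/7 (98.0.0.0 - 99.255.255.255) -> EDGE2
  98.155.192.0/18 (98.155.192.0 - 98.155.255.255) -> BORDER2
  98.155.224.0/22 (98.155.224.0 - 98.155.227.255) -> WAN-GW
More-specific entries that do NOT match:
  98.155.225.192/27 (98.155.225.192 - 98.155.225.223) does not contain 98.155.227.193
  98.155.227.128/26 (98.155.227.128 - 98.155.227.191) does not contain 98.155.227.193
  98.155.231.192/26 (98.155.231.192 - 98.155.231.255) does not contain 98.155.227.193
Longest matching prefix is /22 -> next hop WAN-GW.

WAN-GW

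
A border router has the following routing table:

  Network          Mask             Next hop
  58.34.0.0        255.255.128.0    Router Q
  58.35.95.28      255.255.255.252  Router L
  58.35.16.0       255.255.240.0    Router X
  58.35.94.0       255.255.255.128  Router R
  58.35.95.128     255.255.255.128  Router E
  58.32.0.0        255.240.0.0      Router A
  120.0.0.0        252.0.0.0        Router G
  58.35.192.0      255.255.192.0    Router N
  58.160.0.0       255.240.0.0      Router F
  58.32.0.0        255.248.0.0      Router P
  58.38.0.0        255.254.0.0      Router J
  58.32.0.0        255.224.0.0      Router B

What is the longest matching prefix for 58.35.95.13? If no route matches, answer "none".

58.32.0.0/13

Entries matching 58.35.95.13:
  58.32.0.0/11 (58.32.0.0 - 58.63.255.255)
  58.32.0.0/12 (58.32.0.0 - 58.47.255.255)
  58.32.0.0/13 (58.32.0.0 - 58.39.255.255)
Most specific is 58.32.0.0/13.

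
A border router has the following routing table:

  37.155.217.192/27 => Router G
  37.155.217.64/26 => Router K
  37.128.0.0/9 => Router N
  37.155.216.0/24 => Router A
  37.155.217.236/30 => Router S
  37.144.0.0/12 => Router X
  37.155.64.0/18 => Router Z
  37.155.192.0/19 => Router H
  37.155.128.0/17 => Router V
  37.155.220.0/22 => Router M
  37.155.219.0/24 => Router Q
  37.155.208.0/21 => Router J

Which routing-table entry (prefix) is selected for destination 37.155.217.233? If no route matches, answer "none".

37.155.192.0/19

Entries matching 37.155.217.233:
  37.128.0.0/9 (37.128.0.0 - 37.255.255.255)
  37.144.0.0/12 (37.144.0.0 - 37.159.255.255)
  37.155.128.0/17 (37.155.128.0 - 37.155.255.255)
  37.155.192.0/19 (37.155.192.0 - 37.155.223.255)
Most specific is 37.155.192.0/19.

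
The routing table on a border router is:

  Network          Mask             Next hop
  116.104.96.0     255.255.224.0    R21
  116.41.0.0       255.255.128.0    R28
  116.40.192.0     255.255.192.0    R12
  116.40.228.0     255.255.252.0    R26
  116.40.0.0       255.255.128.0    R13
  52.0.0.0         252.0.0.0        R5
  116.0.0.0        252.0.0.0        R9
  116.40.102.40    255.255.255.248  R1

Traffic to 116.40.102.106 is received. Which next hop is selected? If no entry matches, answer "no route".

Routes whose prefix contains 116.40.102.106:
  116.0.0.0/6 (116.0.0.0 - 119.255.255.255) -> R9
  116.40.0.0/17 (116.40.0.0 - 116.40.127.255) -> R13
More-specific entries that do NOT match:
  116.40.102.40/29 (116.40.102.40 - 116.40.102.47) does not contain 116.40.102.106
  116.40.228.0/22 (116.40.228.0 - 116.40.231.255) does not contain 116.40.102.106
  116.104.96.0/19 (116.104.96.0 - 116.104.127.255) does not contain 116.40.102.106
  116.40.192.0/18 (116.40.192.0 - 116.40.255.255) does not contain 116.40.102.106
Longest matching prefix is /17 -> next hop R13.

R13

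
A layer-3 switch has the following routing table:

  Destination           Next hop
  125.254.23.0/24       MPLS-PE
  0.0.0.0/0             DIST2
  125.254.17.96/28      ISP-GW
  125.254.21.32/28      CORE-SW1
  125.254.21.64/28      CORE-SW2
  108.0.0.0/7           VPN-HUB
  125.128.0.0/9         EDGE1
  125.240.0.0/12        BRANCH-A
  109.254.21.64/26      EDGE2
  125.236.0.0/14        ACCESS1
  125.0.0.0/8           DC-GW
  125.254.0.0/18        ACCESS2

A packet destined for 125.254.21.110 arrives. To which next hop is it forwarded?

ACCESS2

Routes whose prefix contains 125.254.21.110:
  0.0.0.0/0 (default, matches everything) -> DIST2
  125.0.0.0/8 (125.0.0.0 - 125.255.255.255) -> DC-GW
  125.128.0.0/9 (125.128.0.0 - 125.255.255.255) -> EDGE1
  125.240.0.0/12 (125.240.0.0 - 125.255.255.255) -> BRANCH-A
  125.254.0.0/18 (125.254.0.0 - 125.254.63.255) -> ACCESS2
More-specific entries that do NOT match:
  125.254.17.96/28 (125.254.17.96 - 125.254.17.111) does not contain 125.254.21.110
  125.254.21.32/28 (125.254.21.32 - 125.254.21.47) does not contain 125.254.21.110
  125.254.21.64/28 (125.254.21.64 - 125.254.21.79) does not contain 125.254.21.110
  109.254.21.64/26 (109.254.21.64 - 109.254.21.127) does not contain 125.254.21.110
  125.254.23.0/24 (125.254.23.0 - 125.254.23.255) does not contain 125.254.21.110
Longest matching prefix is /18 -> next hop ACCESS2.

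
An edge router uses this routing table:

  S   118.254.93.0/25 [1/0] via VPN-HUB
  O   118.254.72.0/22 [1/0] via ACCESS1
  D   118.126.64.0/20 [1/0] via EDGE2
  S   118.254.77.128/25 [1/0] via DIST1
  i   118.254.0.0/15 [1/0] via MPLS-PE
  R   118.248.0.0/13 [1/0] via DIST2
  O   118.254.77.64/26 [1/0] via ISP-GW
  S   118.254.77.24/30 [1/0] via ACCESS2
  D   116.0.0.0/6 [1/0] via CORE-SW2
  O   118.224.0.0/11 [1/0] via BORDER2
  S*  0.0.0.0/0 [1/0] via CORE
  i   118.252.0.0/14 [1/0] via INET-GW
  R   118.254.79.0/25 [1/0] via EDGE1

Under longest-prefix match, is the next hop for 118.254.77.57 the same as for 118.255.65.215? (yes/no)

yes

118.254.77.57: longest match 118.254.0.0/15 -> MPLS-PE
118.255.65.215: longest match 118.254.0.0/15 -> MPLS-PE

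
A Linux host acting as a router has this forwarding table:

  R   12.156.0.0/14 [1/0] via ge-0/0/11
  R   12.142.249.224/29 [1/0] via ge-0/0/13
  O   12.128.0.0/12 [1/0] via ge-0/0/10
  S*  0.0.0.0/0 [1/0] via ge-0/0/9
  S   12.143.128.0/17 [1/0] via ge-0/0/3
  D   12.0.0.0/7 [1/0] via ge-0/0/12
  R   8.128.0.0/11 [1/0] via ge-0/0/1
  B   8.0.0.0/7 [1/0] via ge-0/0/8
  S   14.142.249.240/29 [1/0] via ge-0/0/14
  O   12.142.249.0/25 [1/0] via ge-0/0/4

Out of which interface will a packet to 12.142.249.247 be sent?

Routes whose prefix contains 12.142.249.247:
  0.0.0.0/0 (default, matches everything) -> ge-0/0/9
  12.0.0.0/7 (12.0.0.0 - 13.255.255.255) -> ge-0/0/12
  12.128.0.0/12 (12.128.0.0 - 12.143.255.255) -> ge-0/0/10
More-specific entries that do NOT match:
  12.142.249.224/29 (12.142.249.224 - 12.142.249.231) does not contain 12.142.249.247
  14.142.249.240/29 (14.142.249.240 - 14.142.249.247) does not contain 12.142.249.247
  12.142.249.0/25 (12.142.249.0 - 12.142.249.127) does not contain 12.142.249.247
  12.143.128.0/17 (12.143.128.0 - 12.143.255.255) does not contain 12.142.249.247
  12.156.0.0/14 (12.156.0.0 - 12.159.255.255) does not contain 12.142.249.247
Longest matching prefix is /12 -> interface ge-0/0/10.

ge-0/0/10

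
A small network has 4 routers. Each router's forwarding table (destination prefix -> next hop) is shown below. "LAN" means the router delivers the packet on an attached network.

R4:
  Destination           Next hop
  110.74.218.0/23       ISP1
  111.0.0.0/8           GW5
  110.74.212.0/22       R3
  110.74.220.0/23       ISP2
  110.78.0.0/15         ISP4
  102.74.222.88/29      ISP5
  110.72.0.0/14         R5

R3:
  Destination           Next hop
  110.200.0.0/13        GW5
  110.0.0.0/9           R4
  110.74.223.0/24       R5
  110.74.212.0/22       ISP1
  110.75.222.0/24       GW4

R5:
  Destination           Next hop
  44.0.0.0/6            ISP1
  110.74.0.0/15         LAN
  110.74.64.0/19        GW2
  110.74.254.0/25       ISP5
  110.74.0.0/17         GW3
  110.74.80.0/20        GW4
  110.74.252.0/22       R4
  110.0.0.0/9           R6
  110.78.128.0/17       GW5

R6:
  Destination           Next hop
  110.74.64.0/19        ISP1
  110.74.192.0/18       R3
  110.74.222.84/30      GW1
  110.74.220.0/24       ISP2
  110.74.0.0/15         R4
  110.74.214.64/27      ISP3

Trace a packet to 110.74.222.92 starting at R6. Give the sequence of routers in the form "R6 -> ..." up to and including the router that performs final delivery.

At R6: longest match for 110.74.222.92 is 110.74.192.0/18 -> R3
At R3: longest match for 110.74.222.92 is 110.0.0.0/9 -> R4
At R4: longest match for 110.74.222.92 is 110.72.0.0/14 -> R5
At R5: longest match for 110.74.222.92 is 110.74.0.0/15 -> LAN

R6 -> R3 -> R4 -> R5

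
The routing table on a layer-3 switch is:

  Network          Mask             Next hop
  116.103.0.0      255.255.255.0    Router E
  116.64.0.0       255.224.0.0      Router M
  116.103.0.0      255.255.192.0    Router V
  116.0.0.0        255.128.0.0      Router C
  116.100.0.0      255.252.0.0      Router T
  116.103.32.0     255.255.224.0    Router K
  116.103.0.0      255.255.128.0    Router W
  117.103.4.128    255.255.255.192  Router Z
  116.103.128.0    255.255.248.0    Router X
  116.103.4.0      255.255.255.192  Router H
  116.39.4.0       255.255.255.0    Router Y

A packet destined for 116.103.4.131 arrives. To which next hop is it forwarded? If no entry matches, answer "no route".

Router V

Routes whose prefix contains 116.103.4.131:
  116.0.0.0/9 (116.0.0.0 - 116.127.255.255) -> Router C
  116.100.0.0/14 (116.100.0.0 - 116.103.255.255) -> Router T
  116.103.0.0/17 (116.103.0.0 - 116.103.127.255) -> Router W
  116.103.0.0/18 (116.103.0.0 - 116.103.63.255) -> Router V
More-specific entries that do NOT match:
  117.103.4.128/26 (117.103.4.128 - 117.103.4.191) does not contain 116.103.4.131
  116.103.4.0/26 (116.103.4.0 - 116.103.4.63) does not contain 116.103.4.131
  116.103.0.0/24 (116.103.0.0 - 116.103.0.255) does not contain 116.103.4.131
  116.39.4.0/24 (116.39.4.0 - 116.39.4.255) does not contain 116.103.4.131
  116.103.128.0/21 (116.103.128.0 - 116.103.135.255) does not contain 116.103.4.131
  116.103.32.0/19 (116.103.32.0 - 116.103.63.255) does not contain 116.103.4.131
Longest matching prefix is /18 -> next hop Router V.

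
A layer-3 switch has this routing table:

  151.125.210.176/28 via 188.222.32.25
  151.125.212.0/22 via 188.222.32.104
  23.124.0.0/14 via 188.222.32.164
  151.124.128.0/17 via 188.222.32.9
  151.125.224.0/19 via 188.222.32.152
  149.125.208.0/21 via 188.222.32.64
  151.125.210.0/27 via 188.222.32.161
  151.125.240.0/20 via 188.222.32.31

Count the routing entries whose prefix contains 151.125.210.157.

0

No listed prefix contains 151.125.210.157.
Total matching entries: 0.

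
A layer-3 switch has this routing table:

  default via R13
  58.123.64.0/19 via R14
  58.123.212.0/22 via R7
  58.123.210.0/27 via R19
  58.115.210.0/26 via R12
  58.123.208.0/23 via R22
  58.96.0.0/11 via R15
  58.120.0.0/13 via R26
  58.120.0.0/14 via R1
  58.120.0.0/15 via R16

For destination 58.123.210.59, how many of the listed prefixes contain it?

Prefixes containing 58.123.210.59:
  0.0.0.0/0 (default, matches everything)
  58.96.0.0/11 (58.96.0.0 - 58.127.255.255)
  58.120.0.0/13 (58.120.0.0 - 58.127.255.255)
  58.120.0.0/14 (58.120.0.0 - 58.123.255.255)
Total matching entries: 4.

4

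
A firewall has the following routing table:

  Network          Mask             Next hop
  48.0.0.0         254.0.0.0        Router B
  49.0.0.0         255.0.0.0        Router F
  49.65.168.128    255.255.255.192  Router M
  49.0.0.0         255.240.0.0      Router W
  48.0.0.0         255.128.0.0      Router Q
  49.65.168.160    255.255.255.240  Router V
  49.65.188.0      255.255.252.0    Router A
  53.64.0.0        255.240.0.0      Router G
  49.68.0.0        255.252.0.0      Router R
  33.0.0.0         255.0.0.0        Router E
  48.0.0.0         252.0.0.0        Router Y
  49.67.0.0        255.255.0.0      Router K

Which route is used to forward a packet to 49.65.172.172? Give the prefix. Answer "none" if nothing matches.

Entries matching 49.65.172.172:
  48.0.0.0/6 (48.0.0.0 - 51.255.255.255)
  48.0.0.0/7 (48.0.0.0 - 49.255.255.255)
  49.0.0.0/8 (49.0.0.0 - 49.255.255.255)
Most specific is 49.0.0.0/8.

49.0.0.0/8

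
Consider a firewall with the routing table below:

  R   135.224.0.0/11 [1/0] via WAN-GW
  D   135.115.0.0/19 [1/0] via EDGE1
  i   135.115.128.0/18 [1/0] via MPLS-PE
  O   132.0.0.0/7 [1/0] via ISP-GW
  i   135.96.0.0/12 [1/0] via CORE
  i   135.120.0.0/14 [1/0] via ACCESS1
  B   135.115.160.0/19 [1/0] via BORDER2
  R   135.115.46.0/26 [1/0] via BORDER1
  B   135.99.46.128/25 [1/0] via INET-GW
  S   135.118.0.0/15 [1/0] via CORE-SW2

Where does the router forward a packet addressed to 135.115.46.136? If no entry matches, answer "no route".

no route

No entry's prefix contains 135.115.46.136; there is no default route.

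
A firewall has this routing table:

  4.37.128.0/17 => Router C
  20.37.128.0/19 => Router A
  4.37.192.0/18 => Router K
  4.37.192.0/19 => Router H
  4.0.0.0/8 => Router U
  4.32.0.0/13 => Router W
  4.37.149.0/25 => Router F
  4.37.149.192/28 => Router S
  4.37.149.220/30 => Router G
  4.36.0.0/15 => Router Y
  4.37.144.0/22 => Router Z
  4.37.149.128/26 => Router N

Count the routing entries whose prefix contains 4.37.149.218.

Prefixes containing 4.37.149.218:
  4.0.0.0/8 (4.0.0.0 - 4.255.255.255)
  4.32.0.0/13 (4.32.0.0 - 4.39.255.255)
  4.36.0.0/15 (4.36.0.0 - 4.37.255.255)
  4.37.128.0/17 (4.37.128.0 - 4.37.255.255)
Total matching entries: 4.

4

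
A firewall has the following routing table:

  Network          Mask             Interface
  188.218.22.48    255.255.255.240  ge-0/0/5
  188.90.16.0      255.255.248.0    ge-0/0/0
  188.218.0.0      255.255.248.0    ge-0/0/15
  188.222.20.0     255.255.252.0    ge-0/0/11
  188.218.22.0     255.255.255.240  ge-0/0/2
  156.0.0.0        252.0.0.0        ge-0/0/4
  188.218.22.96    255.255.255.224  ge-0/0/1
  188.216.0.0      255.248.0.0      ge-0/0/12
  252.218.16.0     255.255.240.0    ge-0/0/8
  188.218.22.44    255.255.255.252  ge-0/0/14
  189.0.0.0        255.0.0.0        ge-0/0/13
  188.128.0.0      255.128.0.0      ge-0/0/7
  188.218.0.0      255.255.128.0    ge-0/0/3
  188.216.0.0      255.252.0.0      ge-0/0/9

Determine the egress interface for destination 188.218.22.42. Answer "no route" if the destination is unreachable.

ge-0/0/3

Routes whose prefix contains 188.218.22.42:
  188.128.0.0/9 (188.128.0.0 - 188.255.255.255) -> ge-0/0/7
  188.216.0.0/13 (188.216.0.0 - 188.223.255.255) -> ge-0/0/12
  188.216.0.0/14 (188.216.0.0 - 188.219.255.255) -> ge-0/0/9
  188.218.0.0/17 (188.218.0.0 - 188.218.127.255) -> ge-0/0/3
More-specific entries that do NOT match:
  188.218.22.44/30 (188.218.22.44 - 188.218.22.47) does not contain 188.218.22.42
  188.218.22.48/28 (188.218.22.48 - 188.218.22.63) does not contain 188.218.22.42
  188.218.22.0/28 (188.218.22.0 - 188.218.22.15) does not contain 188.218.22.42
  188.218.22.96/27 (188.218.22.96 - 188.218.22.127) does not contain 188.218.22.42
  188.222.20.0/22 (188.222.20.0 - 188.222.23.255) does not contain 188.218.22.42
  188.90.16.0/21 (188.90.16.0 - 188.90.23.255) does not contain 188.218.22.42
  188.218.0.0/21 (188.218.0.0 - 188.218.7.255) does not contain 188.218.22.42
  252.218.16.0/20 (252.218.16.0 - 252.218.31.255) does not contain 188.218.22.42
Longest matching prefix is /17 -> interface ge-0/0/3.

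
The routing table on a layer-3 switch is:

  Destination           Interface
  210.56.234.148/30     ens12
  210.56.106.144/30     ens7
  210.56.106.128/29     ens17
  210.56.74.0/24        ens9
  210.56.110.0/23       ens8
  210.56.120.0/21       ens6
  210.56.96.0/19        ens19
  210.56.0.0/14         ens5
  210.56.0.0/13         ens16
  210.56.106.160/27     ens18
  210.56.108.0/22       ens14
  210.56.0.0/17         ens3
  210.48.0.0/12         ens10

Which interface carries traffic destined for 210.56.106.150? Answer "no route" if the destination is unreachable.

ens19

Routes whose prefix contains 210.56.106.150:
  210.48.0.0/12 (210.48.0.0 - 210.63.255.255) -> ens10
  210.56.0.0/13 (210.56.0.0 - 210.63.255.255) -> ens16
  210.56.0.0/14 (210.56.0.0 - 210.59.255.255) -> ens5
  210.56.0.0/17 (210.56.0.0 - 210.56.127.255) -> ens3
  210.56.96.0/19 (210.56.96.0 - 210.56.127.255) -> ens19
More-specific entries that do NOT match:
  210.56.234.148/30 (210.56.234.148 - 210.56.234.151) does not contain 210.56.106.150
  210.56.106.144/30 (210.56.106.144 - 210.56.106.147) does not contain 210.56.106.150
  210.56.106.128/29 (210.56.106.128 - 210.56.106.135) does not contain 210.56.106.150
  210.56.106.160/27 (210.56.106.160 - 210.56.106.191) does not contain 210.56.106.150
  210.56.74.0/24 (210.56.74.0 - 210.56.74.255) does not contain 210.56.106.150
  210.56.110.0/23 (210.56.110.0 - 210.56.111.255) does not contain 210.56.106.150
  210.56.108.0/22 (210.56.108.0 - 210.56.111.255) does not contain 210.56.106.150
  210.56.120.0/21 (210.56.120.0 - 210.56.127.255) does not contain 210.56.106.150
Longest matching prefix is /19 -> interface ens19.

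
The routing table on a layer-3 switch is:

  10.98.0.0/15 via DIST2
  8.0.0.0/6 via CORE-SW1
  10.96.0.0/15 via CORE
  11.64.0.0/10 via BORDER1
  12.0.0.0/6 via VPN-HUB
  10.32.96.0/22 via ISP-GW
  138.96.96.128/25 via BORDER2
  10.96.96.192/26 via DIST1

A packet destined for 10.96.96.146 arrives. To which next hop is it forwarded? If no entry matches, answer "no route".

CORE

Routes whose prefix contains 10.96.96.146:
  8.0.0.0/6 (8.0.0.0 - 11.255.255.255) -> CORE-SW1
  10.96.0.0/15 (10.96.0.0 - 10.97.255.255) -> CORE
More-specific entries that do NOT match:
  10.96.96.192/26 (10.96.96.192 - 10.96.96.255) does not contain 10.96.96.146
  138.96.96.128/25 (138.96.96.128 - 138.96.96.255) does not contain 10.96.96.146
  10.32.96.0/22 (10.32.96.0 - 10.32.99.255) does not contain 10.96.96.146
Longest matching prefix is /15 -> next hop CORE.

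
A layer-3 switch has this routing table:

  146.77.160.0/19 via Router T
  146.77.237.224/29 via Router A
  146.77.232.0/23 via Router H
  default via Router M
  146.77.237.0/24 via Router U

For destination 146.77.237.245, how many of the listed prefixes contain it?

2

Prefixes containing 146.77.237.245:
  0.0.0.0/0 (default, matches everything)
  146.77.237.0/24 (146.77.237.0 - 146.77.237.255)
Total matching entries: 2.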